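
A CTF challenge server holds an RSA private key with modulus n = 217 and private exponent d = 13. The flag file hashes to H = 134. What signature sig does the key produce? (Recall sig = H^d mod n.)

H^2 ≡ 134^2 = 17956 ≡ 162
H^4 ≡ 162^2 = 26244 ≡ 204
H^8 ≡ 204^2 = 41616 ≡ 169
13 = 8 + 4 + 1, so H^13 ≡ 169·204·134 ≡ 71 (mod 217)

71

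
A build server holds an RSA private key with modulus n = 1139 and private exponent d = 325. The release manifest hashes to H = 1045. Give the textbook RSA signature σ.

Squares mod 1139: H^1≡1045, H^2≡863, H^4≡1002, H^8≡545, H^16≡885, H^32≡732, H^64≡494, H^128≡290, H^256≡953
325 = 256 + 64 + 4 + 1, so H^325 ≡ 953·494·1002·1045 ≡ 1029 (mod 1139)

1029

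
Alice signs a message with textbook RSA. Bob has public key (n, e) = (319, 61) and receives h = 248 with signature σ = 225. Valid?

no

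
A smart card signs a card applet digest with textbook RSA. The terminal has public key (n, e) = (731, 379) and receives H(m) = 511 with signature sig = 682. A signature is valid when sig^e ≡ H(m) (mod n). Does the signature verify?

does not verify

sig^2 ≡ 682^2 = 465124 ≡ 208
sig^4 ≡ 208^2 = 43264 ≡ 135
sig^8 ≡ 135^2 = 18225 ≡ 681
sig^16 ≡ 681^2 = 463761 ≡ 307
sig^32 ≡ 307^2 = 94249 ≡ 681
sig^64 ≡ 681^2 = 463761 ≡ 307
sig^128 ≡ 307^2 = 94249 ≡ 681
sig^256 ≡ 681^2 = 463761 ≡ 307
379 = 256 + 64 + 32 + 16 + 8 + 2 + 1, so sig^379 ≡ 307·307·681·307·681·208·682 ≡ 467 (mod 731)
467 ≠ 511, so verification fails.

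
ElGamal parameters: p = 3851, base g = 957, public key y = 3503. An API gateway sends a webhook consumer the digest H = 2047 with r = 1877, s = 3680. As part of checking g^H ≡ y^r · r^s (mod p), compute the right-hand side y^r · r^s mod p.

Squares mod 3851: 3503^1≡3503, 3503^2≡1723, 3503^4≡3459, 3503^8≡3475, 3503^16≡2740, 3503^32≡2001, 3503^64≡2812, 3503^128≡1241, 3503^256≡3532, 3503^512≡1635, 3503^1024≡631
1877 = 1024 + 512 + 256 + 64 + 16 + 4 + 1, so 3503^1877 ≡ 631·1635·3532·2812·2740·3459·3503 ≡ 1993 (mod 3851)
Squares mod 3851: 1877^1≡1877, 1877^2≡3315, 1877^4≡2322, 1877^8≡284, 1877^16≡3636, 1877^32≡13, 1877^64≡169, 1877^128≡1604, 1877^256≡348, 1877^512≡1723, 1877^1024≡3459, 1877^2048≡3475
3680 = 2048 + 1024 + 512 + 64 + 32, so 1877^3680 ≡ 3475·3459·1723·169·13 ≡ 320 (mod 3851)
y^r · r^s ≡ 1993·320 = 637760 ≡ 2345 (mod 3851)

2345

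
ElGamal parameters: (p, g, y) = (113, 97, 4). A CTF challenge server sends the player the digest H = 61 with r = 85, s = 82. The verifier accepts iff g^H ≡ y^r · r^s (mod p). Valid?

yes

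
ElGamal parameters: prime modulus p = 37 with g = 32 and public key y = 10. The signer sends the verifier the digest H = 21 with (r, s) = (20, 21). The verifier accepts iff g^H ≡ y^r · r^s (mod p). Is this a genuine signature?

genuine

Left side g^H mod p:
32^2 = 1024 ≡ 25
32^4 ≡ 25^2 = 625 ≡ 33
32^8 ≡ 33^2 = 1089 ≡ 16
32^16 ≡ 16^2 = 256 ≡ 34
21 = 16 + 4 + 1, so 32^21 ≡ 34·33·32 ≡ 14 (mod 37)
Right side y^r · r^s mod p:
10^2 = 100 ≡ 26
10^4 ≡ 26^2 = 676 ≡ 10
10^8 ≡ 10^2 = 100 ≡ 26
10^16 ≡ 26^2 = 676 ≡ 10
20 = 16 + 4, so 10^20 ≡ 10·10 ≡ 26 (mod 37)
20^2 = 400 ≡ 30
20^4 ≡ 30^2 = 900 ≡ 12
20^8 ≡ 12^2 = 144 ≡ 33
20^16 ≡ 33^2 = 1089 ≡ 16
21 = 16 + 4 + 1, so 20^21 ≡ 16·12·20 ≡ 29 (mod 37)
26·29 = 754 ≡ 14 (mod 37)
14 ≡ 14 (mod 37), so the signature is genuine.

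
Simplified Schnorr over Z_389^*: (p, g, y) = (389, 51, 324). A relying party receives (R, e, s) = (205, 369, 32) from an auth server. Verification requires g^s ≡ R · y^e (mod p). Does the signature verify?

verifies

g^s mod p:
51^2 = 2601 ≡ 267
51^4 ≡ 267^2 = 71289 ≡ 102
51^8 ≡ 102^2 = 10404 ≡ 290
51^16 ≡ 290^2 = 84100 ≡ 76
51^32 ≡ 76^2 = 5776 ≡ 330
R · y^e mod p:
324^2 = 104976 ≡ 335
324^4 ≡ 335^2 = 112225 ≡ 193
324^8 ≡ 193^2 = 37249 ≡ 294
324^16 ≡ 294^2 = 86436 ≡ 78
324^32 ≡ 78^2 = 6084 ≡ 249
324^64 ≡ 249^2 = 62001 ≡ 150
324^128 ≡ 150^2 = 22500 ≡ 327
324^256 ≡ 327^2 = 106929 ≡ 343
369 = 256 + 64 + 32 + 16 + 1, so 324^369 ≡ 343·150·249·78·324 ≡ 87 (mod 389)
205·87 = 17835 ≡ 330 (mod 389)
330 ≡ 330 (mod 389); signature holds.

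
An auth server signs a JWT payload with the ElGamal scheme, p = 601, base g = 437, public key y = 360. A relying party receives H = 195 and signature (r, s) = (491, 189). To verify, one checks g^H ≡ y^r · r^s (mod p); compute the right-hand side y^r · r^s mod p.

360^2 = 129600 ≡ 385
360^4 ≡ 385^2 = 148225 ≡ 379
360^8 ≡ 379^2 = 143641 ≡ 2
360^16 ≡ 2^2 = 4
360^32 ≡ 4^2 = 16
360^64 ≡ 16^2 = 256
360^128 ≡ 256^2 = 65536 ≡ 27
360^256 ≡ 27^2 = 729 ≡ 128
491 = 256 + 128 + 64 + 32 + 8 + 2 + 1, so 360^491 ≡ 128·27·256·16·2·385·360 ≡ 500 (mod 601)
491^2 = 241081 ≡ 80
491^4 ≡ 80^2 = 6400 ≡ 390
491^8 ≡ 390^2 = 152100 ≡ 47
491^16 ≡ 47^2 = 2209 ≡ 406
491^32 ≡ 406^2 = 164836 ≡ 162
491^64 ≡ 162^2 = 26244 ≡ 401
491^128 ≡ 401^2 = 160801 ≡ 334
189 = 128 + 32 + 16 + 8 + 4 + 1, so 491^189 ≡ 334·162·406·47·390·491 ≡ 472 (mod 601)
y^r · r^s ≡ 500·472 = 236000 ≡ 408 (mod 601)

408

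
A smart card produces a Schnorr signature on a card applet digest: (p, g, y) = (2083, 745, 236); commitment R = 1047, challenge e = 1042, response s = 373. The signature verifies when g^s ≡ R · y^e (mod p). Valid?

g^s mod p:
Squares mod 2083: 745^1≡745, 745^2≡947, 745^4≡1119, 745^8≡278, 745^16≡213, 745^32≡1626, 745^64≡549, 745^128≡1449, 745^256≡2020
373 = 256 + 64 + 32 + 16 + 4 + 1, so 745^373 ≡ 2020·549·1626·213·1119·745 ≡ 1298 (mod 2083)
R · y^e mod p:
Squares mod 2083: 236^1≡236, 236^2≡1538, 236^4≡1239, 236^8≡2033, 236^16≡417, 236^32≡1000, 236^64≡160, 236^128≡604, 236^256≡291, 236^512≡1361, 236^1024≡534
1042 = 1024 + 16 + 2, so 236^1042 ≡ 534·417·1538 ≡ 236 (mod 2083)
1047·236 = 247092 ≡ 1298 (mod 2083)
1298 ≡ 1298 (mod 2083); signature holds.

yes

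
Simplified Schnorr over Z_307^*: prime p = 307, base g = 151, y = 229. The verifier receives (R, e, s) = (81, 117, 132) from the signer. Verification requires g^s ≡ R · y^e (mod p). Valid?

no

g^s mod p:
151^2 = 22801 ≡ 83
151^4 ≡ 83^2 = 6889 ≡ 135
151^8 ≡ 135^2 = 18225 ≡ 112
151^16 ≡ 112^2 = 12544 ≡ 264
151^32 ≡ 264^2 = 69696 ≡ 7
151^64 ≡ 7^2 = 49
151^128 ≡ 49^2 = 2401 ≡ 252
132 = 128 + 4, so 151^132 ≡ 252·135 ≡ 250 (mod 307)
R · y^e mod p:
229^2 = 52441 ≡ 251
229^4 ≡ 251^2 = 63001 ≡ 66
229^8 ≡ 66^2 = 4356 ≡ 58
229^16 ≡ 58^2 = 3364 ≡ 294
229^32 ≡ 294^2 = 86436 ≡ 169
229^64 ≡ 169^2 = 28561 ≡ 10
117 = 64 + 32 + 16 + 4 + 1, so 229^117 ≡ 10·169·294·66·229 ≡ 304 (mod 307)
81·304 = 24624 ≡ 64 (mod 307)
250 ≠ 64; the check fails.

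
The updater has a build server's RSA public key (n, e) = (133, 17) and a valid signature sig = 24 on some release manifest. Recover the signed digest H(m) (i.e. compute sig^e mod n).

61

Squares mod 133: sig^1≡24, sig^2≡44, sig^4≡74, sig^8≡23, sig^16≡130
17 = 16 + 1, so sig^17 ≡ 130·24 ≡ 61 (mod 133)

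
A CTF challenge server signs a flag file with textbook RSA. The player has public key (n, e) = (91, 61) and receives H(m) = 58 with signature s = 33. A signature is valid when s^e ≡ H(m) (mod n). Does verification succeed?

Squares mod 91: s^1≡33, s^2≡88, s^4≡9, s^8≡81, s^16≡9, s^32≡81
61 = 32 + 16 + 8 + 4 + 1, so s^61 ≡ 81·9·81·9·33 ≡ 33 (mod 91)
s^61 mod 91 = 33, but H(m) = 58.

fails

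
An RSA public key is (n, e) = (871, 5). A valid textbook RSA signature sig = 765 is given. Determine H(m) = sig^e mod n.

748

sig^2 ≡ 765^2 = 585225 ≡ 784
sig^4 ≡ 784^2 = 614656 ≡ 601
5 = 4 + 1, so sig^5 ≡ 601·765 ≡ 748 (mod 871)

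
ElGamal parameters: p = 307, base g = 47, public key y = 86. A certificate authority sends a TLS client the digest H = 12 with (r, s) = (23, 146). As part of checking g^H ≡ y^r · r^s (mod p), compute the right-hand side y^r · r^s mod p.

Squares mod 307: 86^1≡86, 86^2≡28, 86^4≡170, 86^8≡42, 86^16≡229
23 = 16 + 4 + 2 + 1, so 86^23 ≡ 229·170·28·86 ≡ 69 (mod 307)
Squares mod 307: 23^1≡23, 23^2≡222, 23^4≡164, 23^8≡187, 23^16≡278, 23^32≡227, 23^64≡260, 23^128≡60
146 = 128 + 16 + 2, so 23^146 ≡ 60·278·222 ≡ 233 (mod 307)
y^r · r^s ≡ 69·233 = 16077 ≡ 113 (mod 307)

113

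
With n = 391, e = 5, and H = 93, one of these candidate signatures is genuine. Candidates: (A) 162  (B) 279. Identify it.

A

Candidate A: 162^2 = 26244 ≡ 47; 162^4 ≡ 47^2 = 2209 ≡ 254; 5 = 4 + 1, so 162^5 ≡ 254·162 ≡ 93 (mod 391)
  → matches H = 93
Candidate B: 279^2 = 77841 ≡ 32; 279^4 ≡ 32^2 = 1024 ≡ 242; 5 = 4 + 1, so 279^5 ≡ 242·279 ≡ 266 (mod 391)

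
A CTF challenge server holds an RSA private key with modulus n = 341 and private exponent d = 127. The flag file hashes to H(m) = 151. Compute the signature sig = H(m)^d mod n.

46

Squares mod 341: (H(m))^1≡151, (H(m))^2≡295, (H(m))^4≡70, (H(m))^8≡126, (H(m))^16≡190, (H(m))^32≡295, (H(m))^64≡70
127 = 64 + 32 + 16 + 8 + 4 + 2 + 1, so (H(m))^127 ≡ 70·295·190·126·70·295·151 ≡ 46 (mod 341)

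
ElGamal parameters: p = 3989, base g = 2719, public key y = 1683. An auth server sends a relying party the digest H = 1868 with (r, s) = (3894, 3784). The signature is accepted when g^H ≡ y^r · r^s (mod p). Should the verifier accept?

Left side g^H mod p:
Squares mod 3989: 2719^1≡2719, 2719^2≡1344, 2719^4≡3308, 2719^8≡1037, 2719^16≡2328, 2719^32≡2522, 2719^64≡2018, 2719^128≡3544, 2719^256≡2564, 2719^512≡224, 2719^1024≡2308
1868 = 1024 + 512 + 256 + 64 + 8 + 4, so 2719^1868 ≡ 2308·224·2564·2018·1037·3308 ≡ 756 (mod 3989)
Right side y^r · r^s mod p:
Squares mod 3989: 1683^1≡1683, 1683^2≡299, 1683^4≡1643, 1683^8≡2885, 1683^16≡2171, 1683^32≡2232, 1683^64≡3552, 1683^128≡3486, 1683^256≡1702, 1683^512≡790, 1683^1024≡1816, 1683^2048≡2942
3894 = 2048 + 1024 + 512 + 256 + 32 + 16 + 4 + 2, so 1683^3894 ≡ 2942·1816·790·1702·2232·2171·1643·299 ≡ 2004 (mod 3989)
Squares mod 3989: 3894^1≡3894, 3894^2≡1047, 3894^4≡3223, 3894^8≡373, 3894^16≡3503, 3894^32≡845, 3894^64≡3983, 3894^128≡36, 3894^256≡1296, 3894^512≡247, 3894^1024≡1174, 3894^2048≡2071
3784 = 2048 + 1024 + 512 + 128 + 64 + 8, so 3894^3784 ≡ 2071·1174·247·36·3983·373 ≡ 2389 (mod 3989)
2004·2389 = 4787556 ≡ 756 (mod 3989)
756 ≡ 756 (mod 3989), so the signature is genuine.

accept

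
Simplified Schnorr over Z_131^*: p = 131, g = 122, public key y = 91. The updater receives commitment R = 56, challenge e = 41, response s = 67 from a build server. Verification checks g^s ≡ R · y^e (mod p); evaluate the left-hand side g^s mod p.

50

Squares mod 131: 122^1≡122, 122^2≡81, 122^4≡11, 122^8≡121, 122^16≡100, 122^32≡44, 122^64≡102
67 = 64 + 2 + 1, so 122^67 ≡ 102·81·122 ≡ 50 (mod 131)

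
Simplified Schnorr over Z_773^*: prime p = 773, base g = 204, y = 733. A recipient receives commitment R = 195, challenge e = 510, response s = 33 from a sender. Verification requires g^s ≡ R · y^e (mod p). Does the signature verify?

g^s mod p:
Squares mod 773: 204^1≡204, 204^2≡647, 204^4≡416, 204^8≡677, 204^16≡713, 204^32≡508
33 = 32 + 1, so 204^33 ≡ 508·204 ≡ 50 (mod 773)
R · y^e mod p:
Squares mod 773: 733^1≡733, 733^2≡54, 733^4≡597, 733^8≡56, 733^16≡44, 733^32≡390, 733^64≡592, 733^128≡295, 733^256≡449
510 = 256 + 128 + 64 + 32 + 16 + 8 + 4 + 2, so 733^510 ≡ 449·295·592·390·44·56·597·54 ≡ 398 (mod 773)
195·398 = 77610 ≡ 310 (mod 773)
50 ≠ 310; the check fails.

does not verify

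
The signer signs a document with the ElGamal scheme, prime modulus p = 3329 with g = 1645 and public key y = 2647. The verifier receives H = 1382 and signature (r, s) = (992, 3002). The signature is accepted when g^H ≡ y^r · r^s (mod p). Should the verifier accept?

Left side g^H mod p:
1645^2 = 2706025 ≡ 2877
1645^4 ≡ 2877^2 = 8277129 ≡ 1235
1645^8 ≡ 1235^2 = 1525225 ≡ 543
1645^16 ≡ 543^2 = 294849 ≡ 1897
1645^32 ≡ 1897^2 = 3598609 ≡ 3289
1645^64 ≡ 3289^2 = 10817521 ≡ 1600
1645^128 ≡ 1600^2 = 2560000 ≡ 3328
1645^256 ≡ 3328^2 = 11075584 ≡ 1
1645^512 ≡ 1^2 = 1
1645^1024 ≡ 1^2 = 1
1382 = 1024 + 256 + 64 + 32 + 4 + 2, so 1645^1382 ≡ 1·1·1600·3289·1235·2877 ≡ 1025 (mod 3329)
Right side y^r · r^s mod p:
2647^2 = 7006609 ≡ 2393
2647^4 ≡ 2393^2 = 5726449 ≡ 569
2647^8 ≡ 569^2 = 323761 ≡ 848
2647^16 ≡ 848^2 = 719104 ≡ 40
2647^32 ≡ 40^2 = 1600
2647^64 ≡ 1600^2 = 2560000 ≡ 3328
2647^128 ≡ 3328^2 = 11075584 ≡ 1
2647^256 ≡ 1^2 = 1
2647^512 ≡ 1^2 = 1
992 = 512 + 256 + 128 + 64 + 32, so 2647^992 ≡ 1·1·1·3328·1600 ≡ 1729 (mod 3329)
992^2 = 984064 ≡ 2009
992^4 ≡ 2009^2 = 4036081 ≡ 1333
992^8 ≡ 1333^2 = 1776889 ≡ 2532
992^16 ≡ 2532^2 = 6411024 ≡ 2699
992^32 ≡ 2699^2 = 7284601 ≡ 749
992^64 ≡ 749^2 = 561001 ≡ 1729
992^128 ≡ 1729^2 = 2989441 ≡ 3328
992^256 ≡ 3328^2 = 11075584 ≡ 1
992^512 ≡ 1^2 = 1
992^1024 ≡ 1^2 = 1
992^2048 ≡ 1^2 = 1
3002 = 2048 + 512 + 256 + 128 + 32 + 16 + 8 + 2, so 992^3002 ≡ 1·1·1·3328·749·2699·2532·2009 ≡ 2132 (mod 3329)
1729·2132 = 3686228 ≡ 1025 (mod 3329)
1025 ≡ 1025 (mod 3329), so the signature is genuine.

accept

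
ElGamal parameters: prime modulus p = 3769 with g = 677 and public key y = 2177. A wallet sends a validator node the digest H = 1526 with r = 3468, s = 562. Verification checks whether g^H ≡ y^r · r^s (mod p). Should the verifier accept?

accept

Left side g^H mod p:
677^2 = 458329 ≡ 2280
677^4 ≡ 2280^2 = 5198400 ≡ 949
677^8 ≡ 949^2 = 900601 ≡ 3579
677^16 ≡ 3579^2 = 12809241 ≡ 2179
677^32 ≡ 2179^2 = 4748041 ≡ 2870
677^64 ≡ 2870^2 = 8236900 ≡ 1635
677^128 ≡ 1635^2 = 2673225 ≡ 1004
677^256 ≡ 1004^2 = 1008016 ≡ 1693
677^512 ≡ 1693^2 = 2866249 ≡ 1809
677^1024 ≡ 1809^2 = 3272481 ≡ 989
1526 = 1024 + 256 + 128 + 64 + 32 + 16 + 4 + 2, so 677^1526 ≡ 989·1693·1004·1635·2870·2179·949·2280 ≡ 412 (mod 3769)
Right side y^r · r^s mod p:
2177^2 = 4739329 ≡ 1696
2177^4 ≡ 1696^2 = 2876416 ≡ 669
2177^8 ≡ 669^2 = 447561 ≡ 2819
2177^16 ≡ 2819^2 = 7946761 ≡ 1709
2177^32 ≡ 1709^2 = 2920681 ≡ 3475
2177^64 ≡ 3475^2 = 12075625 ≡ 3518
2177^128 ≡ 3518^2 = 12376324 ≡ 2697
2177^256 ≡ 2697^2 = 7273809 ≡ 3408
2177^512 ≡ 3408^2 = 11614464 ≡ 2175
2177^1024 ≡ 2175^2 = 4730625 ≡ 530
2177^2048 ≡ 530^2 = 280900 ≡ 1994
3468 = 2048 + 1024 + 256 + 128 + 8 + 4, so 2177^3468 ≡ 1994·530·3408·2697·2819·669 ≡ 3510 (mod 3769)
3468^2 = 12027024 ≡ 145
3468^4 ≡ 145^2 = 21025 ≡ 2180
3468^8 ≡ 2180^2 = 4752400 ≡ 3460
3468^16 ≡ 3460^2 = 11971600 ≡ 1256
3468^32 ≡ 1256^2 = 1577536 ≡ 2094
3468^64 ≡ 2094^2 = 4384836 ≡ 1489
3468^128 ≡ 1489^2 = 2217121 ≡ 949
3468^256 ≡ 949^2 = 900601 ≡ 3579
3468^512 ≡ 3579^2 = 12809241 ≡ 2179
562 = 512 + 32 + 16 + 2, so 3468^562 ≡ 2179·2094·1256·145 ≡ 2676 (mod 3769)
3510·2676 = 9392760 ≡ 412 (mod 3769)
412 ≡ 412 (mod 3769), so the signature is genuine.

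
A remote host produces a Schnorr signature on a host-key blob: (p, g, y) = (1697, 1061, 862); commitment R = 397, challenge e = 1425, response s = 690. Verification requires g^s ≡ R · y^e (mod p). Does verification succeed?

passes

g^s mod p:
1061^2 = 1125721 ≡ 610
1061^4 ≡ 610^2 = 372100 ≡ 457
1061^8 ≡ 457^2 = 208849 ≡ 118
1061^16 ≡ 118^2 = 13924 ≡ 348
1061^32 ≡ 348^2 = 121104 ≡ 617
1061^64 ≡ 617^2 = 380689 ≡ 561
1061^128 ≡ 561^2 = 314721 ≡ 776
1061^256 ≡ 776^2 = 602176 ≡ 1438
1061^512 ≡ 1438^2 = 2067844 ≡ 898
690 = 512 + 128 + 32 + 16 + 2, so 1061^690 ≡ 898·776·617·348·610 ≡ 83 (mod 1697)
R · y^e mod p:
862^2 = 743044 ≡ 1455
862^4 ≡ 1455^2 = 2117025 ≡ 866
862^8 ≡ 866^2 = 749956 ≡ 1579
862^16 ≡ 1579^2 = 2493241 ≡ 348
862^32 ≡ 348^2 = 121104 ≡ 617
862^64 ≡ 617^2 = 380689 ≡ 561
862^128 ≡ 561^2 = 314721 ≡ 776
862^256 ≡ 776^2 = 602176 ≡ 1438
862^512 ≡ 1438^2 = 2067844 ≡ 898
862^1024 ≡ 898^2 = 806404 ≡ 329
1425 = 1024 + 256 + 128 + 16 + 1, so 862^1425 ≡ 329·1438·776·348·862 ≡ 573 (mod 1697)
397·573 = 227481 ≡ 83 (mod 1697)
83 ≡ 83 (mod 1697); signature holds.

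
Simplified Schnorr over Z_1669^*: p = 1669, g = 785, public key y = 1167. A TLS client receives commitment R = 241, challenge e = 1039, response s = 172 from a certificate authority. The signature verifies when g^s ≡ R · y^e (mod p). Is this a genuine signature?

g^s mod p:
785^2 = 616225 ≡ 364
785^4 ≡ 364^2 = 132496 ≡ 645
785^8 ≡ 645^2 = 416025 ≡ 444
785^16 ≡ 444^2 = 197136 ≡ 194
785^32 ≡ 194^2 = 37636 ≡ 918
785^64 ≡ 918^2 = 842724 ≡ 1548
785^128 ≡ 1548^2 = 2396304 ≡ 1289
172 = 128 + 32 + 8 + 4, so 785^172 ≡ 1289·918·444·645 ≡ 1389 (mod 1669)
R · y^e mod p:
1167^2 = 1361889 ≡ 1654
1167^4 ≡ 1654^2 = 2735716 ≡ 225
1167^8 ≡ 225^2 = 50625 ≡ 555
1167^16 ≡ 555^2 = 308025 ≡ 929
1167^32 ≡ 929^2 = 863041 ≡ 168
1167^64 ≡ 168^2 = 28224 ≡ 1520
1167^128 ≡ 1520^2 = 2310400 ≡ 504
1167^256 ≡ 504^2 = 254016 ≡ 328
1167^512 ≡ 328^2 = 107584 ≡ 768
1167^1024 ≡ 768^2 = 589824 ≡ 667
1039 = 1024 + 8 + 4 + 2 + 1, so 1167^1039 ≡ 667·555·225·1654·1167 ≡ 172 (mod 1669)
241·172 = 41452 ≡ 1396 (mod 1669)
1389 ≠ 1396; the check fails.

forged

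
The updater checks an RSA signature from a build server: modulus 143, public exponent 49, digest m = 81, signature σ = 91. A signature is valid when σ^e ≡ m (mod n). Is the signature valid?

invalid

σ^49 mod 143 = 26
The recovered value 26 does not match the digest 81.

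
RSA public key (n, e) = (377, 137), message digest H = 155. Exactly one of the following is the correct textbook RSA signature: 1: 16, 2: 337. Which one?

Candidate 1: 16^2 = 256; 16^4 ≡ 256^2 = 65536 ≡ 315; 16^8 ≡ 315^2 = 99225 ≡ 74; 16^16 ≡ 74^2 = 5476 ≡ 198; 16^32 ≡ 198^2 = 39204 ≡ 373; 16^64 ≡ 373^2 = 139129 ≡ 16; 16^128 ≡ 16^2 = 256; 137 = 128 + 8 + 1, so 16^137 ≡ 256·74·16 ≡ 373 (mod 377)
Candidate 2: 337^2 = 113569 ≡ 92; 337^4 ≡ 92^2 = 8464 ≡ 170; 337^8 ≡ 170^2 = 28900 ≡ 248; 337^16 ≡ 248^2 = 61504 ≡ 53; 337^32 ≡ 53^2 = 2809 ≡ 170; 337^64 ≡ 170^2 = 28900 ≡ 248; 337^128 ≡ 248^2 = 61504 ≡ 53; 137 = 128 + 8 + 1, so 337^137 ≡ 53·248·337 ≡ 155 (mod 377)
  → matches H = 155

2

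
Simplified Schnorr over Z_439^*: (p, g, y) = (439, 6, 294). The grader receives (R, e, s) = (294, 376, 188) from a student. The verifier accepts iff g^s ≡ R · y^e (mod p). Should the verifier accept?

g^s mod p:
6^2 = 36
6^4 ≡ 36^2 = 1296 ≡ 418
6^8 ≡ 418^2 = 174724 ≡ 2
6^16 ≡ 2^2 = 4
6^32 ≡ 4^2 = 16
6^64 ≡ 16^2 = 256
6^128 ≡ 256^2 = 65536 ≡ 125
188 = 128 + 32 + 16 + 8 + 4, so 6^188 ≡ 125·16·4·2·418 ≡ 274 (mod 439)
R · y^e mod p:
294^2 = 86436 ≡ 392
294^4 ≡ 392^2 = 153664 ≡ 14
294^8 ≡ 14^2 = 196
294^16 ≡ 196^2 = 38416 ≡ 223
294^32 ≡ 223^2 = 49729 ≡ 122
294^64 ≡ 122^2 = 14884 ≡ 397
294^128 ≡ 397^2 = 157609 ≡ 8
294^256 ≡ 8^2 = 64
376 = 256 + 64 + 32 + 16 + 8, so 294^376 ≡ 64·397·122·223·196 ≡ 137 (mod 439)
294·137 = 40278 ≡ 329 (mod 439)
274 ≠ 329; the check fails.

reject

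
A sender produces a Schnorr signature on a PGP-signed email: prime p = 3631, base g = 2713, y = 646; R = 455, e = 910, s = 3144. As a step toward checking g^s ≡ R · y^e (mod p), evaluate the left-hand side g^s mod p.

2713^2 = 7360369 ≡ 332
2713^4 ≡ 332^2 = 110224 ≡ 1294
2713^8 ≡ 1294^2 = 1674436 ≡ 545
2713^16 ≡ 545^2 = 297025 ≡ 2914
2713^32 ≡ 2914^2 = 8491396 ≡ 2118
2713^64 ≡ 2118^2 = 4485924 ≡ 1639
2713^128 ≡ 1639^2 = 2686321 ≡ 3012
2713^256 ≡ 3012^2 = 9072144 ≡ 1906
2713^512 ≡ 1906^2 = 3632836 ≡ 1836
2713^1024 ≡ 1836^2 = 3370896 ≡ 1328
2713^2048 ≡ 1328^2 = 1763584 ≡ 2549
3144 = 2048 + 1024 + 64 + 8, so 2713^3144 ≡ 2549·1328·1639·545 ≡ 3003 (mod 3631)

3003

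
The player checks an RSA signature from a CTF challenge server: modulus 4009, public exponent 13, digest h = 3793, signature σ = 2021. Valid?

σ^2 ≡ 2021^2 = 4084441 ≡ 3279
σ^4 ≡ 3279^2 = 10751841 ≡ 3712
σ^8 ≡ 3712^2 = 13778944 ≡ 11
13 = 8 + 4 + 1, so σ^13 ≡ 11·3712·2021 ≡ 216 (mod 4009)
σ^13 mod 4009 = 216, but h = 3793.

no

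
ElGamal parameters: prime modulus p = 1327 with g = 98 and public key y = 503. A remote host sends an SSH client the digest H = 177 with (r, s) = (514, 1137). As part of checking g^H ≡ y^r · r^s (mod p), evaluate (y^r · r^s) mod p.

503^514 mod 1327 = 532
514^1137 mod 1327 = 1299
y^r · r^s ≡ 532·1299 = 691068 ≡ 1028 (mod 1327)

1028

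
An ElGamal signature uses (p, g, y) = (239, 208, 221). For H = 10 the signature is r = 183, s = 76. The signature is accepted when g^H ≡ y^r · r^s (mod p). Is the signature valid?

invalid

Left side g^H mod p:
208^10 mod 239 = 18
Right side y^r · r^s mod p:
221^183 mod 239 = 156
183^76 mod 239 = 83
156·83 = 12948 ≡ 42 (mod 239)
18 ≠ 42, so verification fails.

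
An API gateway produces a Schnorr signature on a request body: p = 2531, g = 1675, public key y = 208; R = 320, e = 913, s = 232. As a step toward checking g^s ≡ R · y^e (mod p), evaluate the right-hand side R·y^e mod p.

1714

Squares mod 2531: 208^1≡208, 208^2≡237, 208^4≡487, 208^8≡1786, 208^16≡736, 208^32≡62, 208^64≡1313, 208^128≡358, 208^256≡1614, 208^512≡597
913 = 512 + 256 + 128 + 16 + 1, so 208^913 ≡ 597·1614·358·736·208 ≡ 211 (mod 2531)
R · y^e ≡ 320·211 = 67520 ≡ 1714 (mod 2531)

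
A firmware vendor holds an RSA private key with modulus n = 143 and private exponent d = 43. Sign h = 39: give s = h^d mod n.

h^2 ≡ 39^2 = 1521 ≡ 91
h^4 ≡ 91^2 = 8281 ≡ 130
h^8 ≡ 130^2 = 16900 ≡ 26
h^16 ≡ 26^2 = 676 ≡ 104
h^32 ≡ 104^2 = 10816 ≡ 91
43 = 32 + 8 + 2 + 1, so h^43 ≡ 91·26·91·39 ≡ 117 (mod 143)

117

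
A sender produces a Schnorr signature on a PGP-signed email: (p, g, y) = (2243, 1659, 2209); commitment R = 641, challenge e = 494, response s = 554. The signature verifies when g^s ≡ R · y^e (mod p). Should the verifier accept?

accept

g^s mod p:
1659^2 = 2752281 ≡ 120
1659^4 ≡ 120^2 = 14400 ≡ 942
1659^8 ≡ 942^2 = 887364 ≡ 1379
1659^16 ≡ 1379^2 = 1901641 ≡ 1820
1659^32 ≡ 1820^2 = 3312400 ≡ 1732
1659^64 ≡ 1732^2 = 2999824 ≡ 933
1659^128 ≡ 933^2 = 870489 ≡ 205
1659^256 ≡ 205^2 = 42025 ≡ 1651
1659^512 ≡ 1651^2 = 2725801 ≡ 556
554 = 512 + 32 + 8 + 2, so 1659^554 ≡ 556·1732·1379·120 ≡ 591 (mod 2243)
R · y^e mod p:
2209^2 = 4879681 ≡ 1156
2209^4 ≡ 1156^2 = 1336336 ≡ 1751
2209^8 ≡ 1751^2 = 3066001 ≡ 2063
2209^16 ≡ 2063^2 = 4255969 ≡ 998
2209^32 ≡ 998^2 = 996004 ≡ 112
2209^64 ≡ 112^2 = 12544 ≡ 1329
2209^128 ≡ 1329^2 = 1766241 ≡ 1000
2209^256 ≡ 1000^2 = 1000000 ≡ 1865
494 = 256 + 128 + 64 + 32 + 8 + 4 + 2, so 2209^494 ≡ 1865·1000·1329·112·2063·1751·1156 ≡ 1894 (mod 2243)
641·1894 = 1214054 ≡ 591 (mod 2243)
591 ≡ 591 (mod 2243); signature holds.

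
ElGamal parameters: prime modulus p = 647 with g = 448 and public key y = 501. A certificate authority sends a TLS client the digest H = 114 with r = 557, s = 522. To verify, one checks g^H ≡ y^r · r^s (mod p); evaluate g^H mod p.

448^114 mod 647 = 218

218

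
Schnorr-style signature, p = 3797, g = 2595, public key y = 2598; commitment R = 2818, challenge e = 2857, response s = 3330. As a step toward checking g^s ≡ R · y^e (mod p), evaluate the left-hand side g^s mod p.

1748

2595^2 = 6734025 ≡ 1944
2595^4 ≡ 1944^2 = 3779136 ≡ 1121
2595^8 ≡ 1121^2 = 1256641 ≡ 3631
2595^16 ≡ 3631^2 = 13184161 ≡ 977
2595^32 ≡ 977^2 = 954529 ≡ 1482
2595^64 ≡ 1482^2 = 2196324 ≡ 1658
2595^128 ≡ 1658^2 = 2748964 ≡ 3733
2595^256 ≡ 3733^2 = 13935289 ≡ 299
2595^512 ≡ 299^2 = 89401 ≡ 2070
2595^1024 ≡ 2070^2 = 4284900 ≡ 1884
2595^2048 ≡ 1884^2 = 3549456 ≡ 3058
3330 = 2048 + 1024 + 256 + 2, so 2595^3330 ≡ 3058·1884·299·1944 ≡ 1748 (mod 3797)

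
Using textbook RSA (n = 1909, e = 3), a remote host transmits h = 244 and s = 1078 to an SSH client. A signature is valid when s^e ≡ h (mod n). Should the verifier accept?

reject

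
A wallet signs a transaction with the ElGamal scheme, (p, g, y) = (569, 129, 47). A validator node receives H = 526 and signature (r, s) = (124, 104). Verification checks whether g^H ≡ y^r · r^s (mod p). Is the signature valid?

invalid

Left side g^H mod p:
129^2 = 16641 ≡ 140
129^4 ≡ 140^2 = 19600 ≡ 254
129^8 ≡ 254^2 = 64516 ≡ 219
129^16 ≡ 219^2 = 47961 ≡ 165
129^32 ≡ 165^2 = 27225 ≡ 482
129^64 ≡ 482^2 = 232324 ≡ 172
129^128 ≡ 172^2 = 29584 ≡ 565
129^256 ≡ 565^2 = 319225 ≡ 16
129^512 ≡ 16^2 = 256
526 = 512 + 8 + 4 + 2, so 129^526 ≡ 256·219·254·140 ≡ 383 (mod 569)
Right side y^r · r^s mod p:
47^2 = 2209 ≡ 502
47^4 ≡ 502^2 = 252004 ≡ 506
47^8 ≡ 506^2 = 256036 ≡ 555
47^16 ≡ 555^2 = 308025 ≡ 196
47^32 ≡ 196^2 = 38416 ≡ 293
47^64 ≡ 293^2 = 85849 ≡ 499
124 = 64 + 32 + 16 + 8 + 4, so 47^124 ≡ 499·293·196·555·506 ≡ 428 (mod 569)
124^2 = 15376 ≡ 13
124^4 ≡ 13^2 = 169
124^8 ≡ 169^2 = 28561 ≡ 111
124^16 ≡ 111^2 = 12321 ≡ 372
124^32 ≡ 372^2 = 138384 ≡ 117
124^64 ≡ 117^2 = 13689 ≡ 33
104 = 64 + 32 + 8, so 124^104 ≡ 33·117·111 ≡ 114 (mod 569)
428·114 = 48792 ≡ 427 (mod 569)
383 ≠ 427, so verification fails.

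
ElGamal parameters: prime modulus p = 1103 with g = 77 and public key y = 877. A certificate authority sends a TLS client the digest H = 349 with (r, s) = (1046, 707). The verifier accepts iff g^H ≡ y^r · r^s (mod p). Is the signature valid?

invalid

Left side g^H mod p:
77^2 = 5929 ≡ 414
77^4 ≡ 414^2 = 171396 ≡ 431
77^8 ≡ 431^2 = 185761 ≡ 457
77^16 ≡ 457^2 = 208849 ≡ 382
77^32 ≡ 382^2 = 145924 ≡ 328
77^64 ≡ 328^2 = 107584 ≡ 593
77^128 ≡ 593^2 = 351649 ≡ 895
77^256 ≡ 895^2 = 801025 ≡ 247
349 = 256 + 64 + 16 + 8 + 4 + 1, so 77^349 ≡ 247·593·382·457·431·77 ≡ 848 (mod 1103)
Right side y^r · r^s mod p:
877^2 = 769129 ≡ 338
877^4 ≡ 338^2 = 114244 ≡ 635
877^8 ≡ 635^2 = 403225 ≡ 630
877^16 ≡ 630^2 = 396900 ≡ 923
877^32 ≡ 923^2 = 851929 ≡ 413
877^64 ≡ 413^2 = 170569 ≡ 707
877^128 ≡ 707^2 = 499849 ≡ 190
877^256 ≡ 190^2 = 36100 ≡ 804
877^512 ≡ 804^2 = 646416 ≡ 58
877^1024 ≡ 58^2 = 3364 ≡ 55
1046 = 1024 + 16 + 4 + 2, so 877^1046 ≡ 55·923·635·338 ≡ 951 (mod 1103)
1046^2 = 1094116 ≡ 1043
1046^4 ≡ 1043^2 = 1087849 ≡ 291
1046^8 ≡ 291^2 = 84681 ≡ 853
1046^16 ≡ 853^2 = 727609 ≡ 732
1046^32 ≡ 732^2 = 535824 ≡ 869
1046^64 ≡ 869^2 = 755161 ≡ 709
1046^128 ≡ 709^2 = 502681 ≡ 816
1046^256 ≡ 816^2 = 665856 ≡ 747
1046^512 ≡ 747^2 = 558009 ≡ 994
707 = 512 + 128 + 64 + 2 + 1, so 1046^707 ≡ 994·816·709·1043·1046 ≡ 697 (mod 1103)
951·697 = 662847 ≡ 1047 (mod 1103)
848 ≠ 1047, so verification fails.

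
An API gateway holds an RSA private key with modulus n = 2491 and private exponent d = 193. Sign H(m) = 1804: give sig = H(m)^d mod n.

1662

(H(m))^2 ≡ 1804^2 = 3254416 ≡ 1170
(H(m))^4 ≡ 1170^2 = 1368900 ≡ 1341
(H(m))^8 ≡ 1341^2 = 1798281 ≡ 2270
(H(m))^16 ≡ 2270^2 = 5152900 ≡ 1512
(H(m))^32 ≡ 1512^2 = 2286144 ≡ 1897
(H(m))^64 ≡ 1897^2 = 3598609 ≡ 1605
(H(m))^128 ≡ 1605^2 = 2576025 ≡ 331
193 = 128 + 64 + 1, so (H(m))^193 ≡ 331·1605·1804 ≡ 1662 (mod 2491)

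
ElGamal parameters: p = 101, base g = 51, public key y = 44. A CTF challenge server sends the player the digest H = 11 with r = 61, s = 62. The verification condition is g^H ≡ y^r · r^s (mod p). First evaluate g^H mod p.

51^11 mod 101 = 83

83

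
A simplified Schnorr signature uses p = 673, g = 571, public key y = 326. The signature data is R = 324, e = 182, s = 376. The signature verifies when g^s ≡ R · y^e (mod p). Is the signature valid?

g^s mod p:
Squares mod 673: 571^1≡571, 571^2≡309, 571^4≡588, 571^8≡495, 571^16≡53, 571^32≡117, 571^64≡229, 571^128≡620, 571^256≡117
376 = 256 + 64 + 32 + 16 + 8, so 571^376 ≡ 117·229·117·53·495 ≡ 636 (mod 673)
R · y^e mod p:
Squares mod 673: 326^1≡326, 326^2≡615, 326^4≡672, 326^8≡1, 326^16≡1, 326^32≡1, 326^64≡1, 326^128≡1
182 = 128 + 32 + 16 + 4 + 2, so 326^182 ≡ 1·1·1·672·615 ≡ 58 (mod 673)
324·58 = 18792 ≡ 621 (mod 673)
636 ≠ 621; the check fails.

invalid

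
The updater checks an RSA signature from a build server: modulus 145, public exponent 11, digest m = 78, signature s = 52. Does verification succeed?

s^2 ≡ 52^2 = 2704 ≡ 94
s^4 ≡ 94^2 = 8836 ≡ 136
s^8 ≡ 136^2 = 18496 ≡ 81
11 = 8 + 2 + 1, so s^11 ≡ 81·94·52 ≡ 78 (mod 145)
s^11 mod 145 = 78 matches m.

passes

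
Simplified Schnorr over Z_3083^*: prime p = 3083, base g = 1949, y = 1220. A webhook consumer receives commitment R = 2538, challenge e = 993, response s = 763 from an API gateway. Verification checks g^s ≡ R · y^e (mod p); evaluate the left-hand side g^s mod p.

2986

Squares mod 3083: 1949^1≡1949, 1949^2≡345, 1949^4≡1871, 1949^8≡1436, 1949^16≡2652, 1949^32≡781, 1949^64≡2610, 1949^128≡1753, 1949^256≡2341, 1949^512≡1790
763 = 512 + 128 + 64 + 32 + 16 + 8 + 2 + 1, so 1949^763 ≡ 1790·1753·2610·781·2652·1436·345·1949 ≡ 2986 (mod 3083)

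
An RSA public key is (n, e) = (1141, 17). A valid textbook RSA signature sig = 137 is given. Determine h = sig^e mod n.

149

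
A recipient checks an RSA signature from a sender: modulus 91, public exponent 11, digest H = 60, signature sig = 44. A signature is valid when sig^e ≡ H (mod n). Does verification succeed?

sig^11 mod 91 = 60
Since 60 equals the digest 60, verification succeeds.

passes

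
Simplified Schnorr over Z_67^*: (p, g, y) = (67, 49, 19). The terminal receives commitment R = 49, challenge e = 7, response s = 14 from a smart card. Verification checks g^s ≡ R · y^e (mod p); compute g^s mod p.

47

49^14 mod 67 = 47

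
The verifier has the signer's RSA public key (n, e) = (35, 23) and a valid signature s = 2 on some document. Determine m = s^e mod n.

18

Squares mod 35: s^1≡2, s^2≡4, s^4≡16, s^8≡11, s^16≡16
23 = 16 + 4 + 2 + 1, so s^23 ≡ 16·16·4·2 ≡ 18 (mod 35)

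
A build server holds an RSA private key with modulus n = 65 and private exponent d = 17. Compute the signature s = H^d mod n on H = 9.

H^17 mod 65 = 29

29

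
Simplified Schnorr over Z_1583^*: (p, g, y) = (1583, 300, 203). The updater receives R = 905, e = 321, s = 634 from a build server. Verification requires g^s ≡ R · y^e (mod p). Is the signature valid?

invalid

g^s mod p:
300^2 = 90000 ≡ 1352
300^4 ≡ 1352^2 = 1827904 ≡ 1122
300^8 ≡ 1122^2 = 1258884 ≡ 399
300^16 ≡ 399^2 = 159201 ≡ 901
300^32 ≡ 901^2 = 811801 ≡ 1305
300^64 ≡ 1305^2 = 1703025 ≡ 1300
300^128 ≡ 1300^2 = 1690000 ≡ 939
300^256 ≡ 939^2 = 881721 ≡ 1573
300^512 ≡ 1573^2 = 2474329 ≡ 100
634 = 512 + 64 + 32 + 16 + 8 + 2, so 300^634 ≡ 100·1300·1305·901·399·1352 ≡ 292 (mod 1583)
R · y^e mod p:
203^2 = 41209 ≡ 51
203^4 ≡ 51^2 = 2601 ≡ 1018
203^8 ≡ 1018^2 = 1036324 ≡ 1042
203^16 ≡ 1042^2 = 1085764 ≡ 1409
203^32 ≡ 1409^2 = 1985281 ≡ 199
203^64 ≡ 199^2 = 39601 ≡ 26
203^128 ≡ 26^2 = 676
203^256 ≡ 676^2 = 456976 ≡ 1072
321 = 256 + 64 + 1, so 203^321 ≡ 1072·26·203 ≡ 374 (mod 1583)
905·374 = 338470 ≡ 1291 (mod 1583)
292 ≠ 1291; the check fails.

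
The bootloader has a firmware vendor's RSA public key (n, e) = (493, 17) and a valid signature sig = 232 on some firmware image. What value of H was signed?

sig^2 ≡ 232^2 = 53824 ≡ 87
sig^4 ≡ 87^2 = 7569 ≡ 174
sig^8 ≡ 174^2 = 30276 ≡ 203
sig^16 ≡ 203^2 = 41209 ≡ 290
17 = 16 + 1, so sig^17 ≡ 290·232 ≡ 232 (mod 493)

232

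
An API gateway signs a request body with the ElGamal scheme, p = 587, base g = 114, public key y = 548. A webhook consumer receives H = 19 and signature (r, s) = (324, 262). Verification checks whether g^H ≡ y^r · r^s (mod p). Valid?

Left side g^H mod p:
Squares mod 587: 114^1≡114, 114^2≡82, 114^4≡267, 114^8≡262, 114^16≡552
19 = 16 + 2 + 1, so 114^19 ≡ 552·82·114 ≡ 366 (mod 587)
Right side y^r · r^s mod p:
Squares mod 587: 548^1≡548, 548^2≡347, 548^4≡74, 548^8≡193, 548^16≡268, 548^32≡210, 548^64≡75, 548^128≡342, 548^256≡151
324 = 256 + 64 + 4, so 548^324 ≡ 151·75·74 ≡ 401 (mod 587)
Squares mod 587: 324^1≡324, 324^2≡490, 324^4≡17, 324^8≡289, 324^16≡167, 324^32≡300, 324^64≡189, 324^128≡501, 324^256≡352
262 = 256 + 4 + 2, so 324^262 ≡ 352·17·490 ≡ 95 (mod 587)
401·95 = 38095 ≡ 527 (mod 587)
366 ≠ 527, so verification fails.

no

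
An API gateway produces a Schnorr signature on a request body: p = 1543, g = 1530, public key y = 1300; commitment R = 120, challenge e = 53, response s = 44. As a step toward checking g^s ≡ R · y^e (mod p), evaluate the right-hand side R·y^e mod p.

390

1300^2 = 1690000 ≡ 415
1300^4 ≡ 415^2 = 172225 ≡ 952
1300^8 ≡ 952^2 = 906304 ≡ 563
1300^16 ≡ 563^2 = 316969 ≡ 654
1300^32 ≡ 654^2 = 427716 ≡ 305
53 = 32 + 16 + 4 + 1, so 1300^53 ≡ 305·654·952·1300 ≡ 389 (mod 1543)
R · y^e ≡ 120·389 = 46680 ≡ 390 (mod 1543)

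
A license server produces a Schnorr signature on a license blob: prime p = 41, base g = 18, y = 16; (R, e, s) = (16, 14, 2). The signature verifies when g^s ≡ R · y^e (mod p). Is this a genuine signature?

g^s mod p:
18^2 = 324 ≡ 37
R · y^e mod p:
16^2 = 256 ≡ 10
16^4 ≡ 10^2 = 100 ≡ 18
16^8 ≡ 18^2 = 324 ≡ 37
14 = 8 + 4 + 2, so 16^14 ≡ 37·18·10 ≡ 18 (mod 41)
16·18 = 288 ≡ 1 (mod 41)
37 ≠ 1; the check fails.

forged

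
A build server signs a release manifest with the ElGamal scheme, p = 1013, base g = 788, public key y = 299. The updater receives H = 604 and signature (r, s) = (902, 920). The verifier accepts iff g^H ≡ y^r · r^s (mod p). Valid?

yes

Left side g^H mod p:
788^604 mod 1013 = 617
Right side y^r · r^s mod p:
299^902 mod 1013 = 695
902^920 mod 1013 = 804
695·804 = 558780 ≡ 617 (mod 1013)
617 ≡ 617 (mod 1013), so the signature is genuine.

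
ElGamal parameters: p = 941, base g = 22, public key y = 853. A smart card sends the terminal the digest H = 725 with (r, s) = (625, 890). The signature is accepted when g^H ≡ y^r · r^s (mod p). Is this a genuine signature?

genuine

Left side g^H mod p:
Squares mod 941: 22^1≡22, 22^2≡484, 22^4≡888, 22^8≡927, 22^16≡196, 22^32≡776, 22^64≡877, 22^128≡332, 22^256≡127, 22^512≡132
725 = 512 + 128 + 64 + 16 + 4 + 1, so 22^725 ≡ 132·332·877·196·888·22 ≡ 904 (mod 941)
Right side y^r · r^s mod p:
Squares mod 941: 853^1≡853, 853^2≡216, 853^4≡547, 853^8≡912, 853^16≡841, 853^32≡590, 853^64≡871, 853^128≡195, 853^256≡385, 853^512≡488
625 = 512 + 64 + 32 + 16 + 1, so 853^625 ≡ 488·871·590·841·853 ≡ 180 (mod 941)
Squares mod 941: 625^1≡625, 625^2≡110, 625^4≡808, 625^8≡751, 625^16≡342, 625^32≡280, 625^64≡297, 625^128≡696, 625^256≡742, 625^512≡79
890 = 512 + 256 + 64 + 32 + 16 + 8 + 2, so 625^890 ≡ 79·742·297·280·342·751·110 ≡ 716 (mod 941)
180·716 = 128880 ≡ 904 (mod 941)
904 ≡ 904 (mod 941), so the signature is genuine.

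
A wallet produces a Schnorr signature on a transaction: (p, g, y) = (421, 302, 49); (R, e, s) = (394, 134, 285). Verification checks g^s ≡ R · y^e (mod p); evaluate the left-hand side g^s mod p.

Squares mod 421: 302^1≡302, 302^2≡268, 302^4≡254, 302^8≡103, 302^16≡84, 302^32≡320, 302^64≡97, 302^128≡147, 302^256≡138
285 = 256 + 16 + 8 + 4 + 1, so 302^285 ≡ 138·84·103·254·302 ≡ 36 (mod 421)

36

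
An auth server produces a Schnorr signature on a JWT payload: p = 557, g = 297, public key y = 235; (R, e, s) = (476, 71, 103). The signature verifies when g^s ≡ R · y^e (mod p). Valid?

g^s mod p:
Squares mod 557: 297^1≡297, 297^2≡203, 297^4≡548, 297^8≡81, 297^16≡434, 297^32≡90, 297^64≡302
103 = 64 + 32 + 4 + 2 + 1, so 297^103 ≡ 302·90·548·203·297 ≡ 273 (mod 557)
R · y^e mod p:
Squares mod 557: 235^1≡235, 235^2≡82, 235^4≡40, 235^8≡486, 235^16≡28, 235^32≡227, 235^64≡285
71 = 64 + 4 + 2 + 1, so 235^71 ≡ 285·40·82·235 ≡ 542 (mod 557)
476·542 = 257992 ≡ 101 (mod 557)
273 ≠ 101; the check fails.

no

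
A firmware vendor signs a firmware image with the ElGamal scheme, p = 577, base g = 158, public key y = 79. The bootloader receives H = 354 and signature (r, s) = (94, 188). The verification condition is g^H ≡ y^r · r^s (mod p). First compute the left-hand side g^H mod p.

158^2 = 24964 ≡ 153
158^4 ≡ 153^2 = 23409 ≡ 329
158^8 ≡ 329^2 = 108241 ≡ 342
158^16 ≡ 342^2 = 116964 ≡ 410
158^32 ≡ 410^2 = 168100 ≡ 193
158^64 ≡ 193^2 = 37249 ≡ 321
158^128 ≡ 321^2 = 103041 ≡ 335
158^256 ≡ 335^2 = 112225 ≡ 287
354 = 256 + 64 + 32 + 2, so 158^354 ≡ 287·321·193·153 ≡ 509 (mod 577)

509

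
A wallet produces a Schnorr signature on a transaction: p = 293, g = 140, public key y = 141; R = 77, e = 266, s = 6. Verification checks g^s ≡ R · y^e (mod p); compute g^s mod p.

Squares mod 293: 140^1≡140, 140^2≡262, 140^4≡82
6 = 4 + 2, so 140^6 ≡ 82·262 ≡ 95 (mod 293)

95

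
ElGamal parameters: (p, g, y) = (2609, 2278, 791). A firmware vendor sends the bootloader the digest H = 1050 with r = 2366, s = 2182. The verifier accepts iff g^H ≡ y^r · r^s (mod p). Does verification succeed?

passes

Left side g^H mod p:
2278^2 = 5189284 ≡ 2592
2278^4 ≡ 2592^2 = 6718464 ≡ 289
2278^8 ≡ 289^2 = 83521 ≡ 33
2278^16 ≡ 33^2 = 1089
2278^32 ≡ 1089^2 = 1185921 ≡ 1435
2278^64 ≡ 1435^2 = 2059225 ≡ 724
2278^128 ≡ 724^2 = 524176 ≡ 2376
2278^256 ≡ 2376^2 = 5645376 ≡ 2109
2278^512 ≡ 2109^2 = 4447881 ≡ 2145
2278^1024 ≡ 2145^2 = 4601025 ≡ 1358
1050 = 1024 + 16 + 8 + 2, so 2278^1050 ≡ 1358·1089·33·2592 ≡ 2155 (mod 2609)
Right side y^r · r^s mod p:
791^2 = 625681 ≡ 2130
791^4 ≡ 2130^2 = 4536900 ≡ 2458
791^8 ≡ 2458^2 = 6041764 ≡ 1929
791^16 ≡ 1929^2 = 3721041 ≡ 607
791^32 ≡ 607^2 = 368449 ≡ 580
791^64 ≡ 580^2 = 336400 ≡ 2448
791^128 ≡ 2448^2 = 5992704 ≡ 2440
791^256 ≡ 2440^2 = 5953600 ≡ 2471
791^512 ≡ 2471^2 = 6105841 ≡ 781
791^1024 ≡ 781^2 = 609961 ≡ 2064
791^2048 ≡ 2064^2 = 4260096 ≡ 2208
2366 = 2048 + 256 + 32 + 16 + 8 + 4 + 2, so 791^2366 ≡ 2208·2471·580·607·1929·2458·2130 ≡ 2336 (mod 2609)
2366^2 = 5597956 ≡ 1651
2366^4 ≡ 1651^2 = 2725801 ≡ 2005
2366^8 ≡ 2005^2 = 4020025 ≡ 2165
2366^16 ≡ 2165^2 = 4687225 ≡ 1461
2366^32 ≡ 1461^2 = 2134521 ≡ 359
2366^64 ≡ 359^2 = 128881 ≡ 1040
2366^128 ≡ 1040^2 = 1081600 ≡ 1474
2366^256 ≡ 1474^2 = 2172676 ≡ 1988
2366^512 ≡ 1988^2 = 3952144 ≡ 2118
2366^1024 ≡ 2118^2 = 4485924 ≡ 1053
2366^2048 ≡ 1053^2 = 1108809 ≡ 2593
2182 = 2048 + 128 + 4 + 2, so 2366^2182 ≡ 2593·1474·2005·1651 ≡ 900 (mod 2609)
2336·900 = 2102400 ≡ 2155 (mod 2609)
2155 ≡ 2155 (mod 2609), so the signature is genuine.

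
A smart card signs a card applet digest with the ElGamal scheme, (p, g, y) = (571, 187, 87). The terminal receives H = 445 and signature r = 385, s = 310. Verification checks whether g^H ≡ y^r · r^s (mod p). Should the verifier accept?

accept

Left side g^H mod p:
187^2 = 34969 ≡ 138
187^4 ≡ 138^2 = 19044 ≡ 201
187^8 ≡ 201^2 = 40401 ≡ 431
187^16 ≡ 431^2 = 185761 ≡ 186
187^32 ≡ 186^2 = 34596 ≡ 336
187^64 ≡ 336^2 = 112896 ≡ 409
187^128 ≡ 409^2 = 167281 ≡ 549
187^256 ≡ 549^2 = 301401 ≡ 484
445 = 256 + 128 + 32 + 16 + 8 + 4 + 1, so 187^445 ≡ 484·549·336·186·431·201·187 ≡ 540 (mod 571)
Right side y^r · r^s mod p:
87^2 = 7569 ≡ 146
87^4 ≡ 146^2 = 21316 ≡ 189
87^8 ≡ 189^2 = 35721 ≡ 319
87^16 ≡ 319^2 = 101761 ≡ 123
87^32 ≡ 123^2 = 15129 ≡ 283
87^64 ≡ 283^2 = 80089 ≡ 149
87^128 ≡ 149^2 = 22201 ≡ 503
87^256 ≡ 503^2 = 253009 ≡ 56
385 = 256 + 128 + 1, so 87^385 ≡ 56·503·87 ≡ 455 (mod 571)
385^2 = 148225 ≡ 336
385^4 ≡ 336^2 = 112896 ≡ 409
385^8 ≡ 409^2 = 167281 ≡ 549
385^16 ≡ 549^2 = 301401 ≡ 484
385^32 ≡ 484^2 = 234256 ≡ 146
385^64 ≡ 146^2 = 21316 ≡ 189
385^128 ≡ 189^2 = 35721 ≡ 319
385^256 ≡ 319^2 = 101761 ≡ 123
310 = 256 + 32 + 16 + 4 + 2, so 385^310 ≡ 123·146·484·409·336 ≡ 271 (mod 571)
455·271 = 123305 ≡ 540 (mod 571)
540 ≡ 540 (mod 571), so the signature is genuine.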